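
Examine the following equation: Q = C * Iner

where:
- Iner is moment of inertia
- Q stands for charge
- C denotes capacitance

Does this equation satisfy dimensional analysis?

No

Iner (moment of inertia) has dimensions [L^2 M].
Q (charge) has dimensions [I T].
C (capacitance) has dimensions [I^2 L^-2 M^-1 T^4].

Left side: [I T]
Right side: [I^2 T^4]

The two sides have different dimensions, so the equation is NOT dimensionally consistent.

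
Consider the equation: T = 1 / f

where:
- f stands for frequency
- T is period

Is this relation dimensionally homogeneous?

Yes

f (frequency) has dimensions [T^-1].
T (period) has dimensions [T].

Left side: [T]
Right side: [T]

Both sides have the same dimensions, so the equation is dimensionally consistent.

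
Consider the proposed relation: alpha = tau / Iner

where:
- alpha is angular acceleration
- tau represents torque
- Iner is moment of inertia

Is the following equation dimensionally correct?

Yes

alpha (angular acceleration) has dimensions [T^-2].
tau (torque) has dimensions [L^2 M T^-2].
Iner (moment of inertia) has dimensions [L^2 M].

Left side: [T^-2]
Right side: [T^-2]

Both sides have the same dimensions, so the equation is dimensionally consistent.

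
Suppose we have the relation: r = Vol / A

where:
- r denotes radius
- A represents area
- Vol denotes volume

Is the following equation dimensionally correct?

Yes

r (radius) has dimensions [L].
A (area) has dimensions [L^2].
Vol (volume) has dimensions [L^3].

Left side: [L]
Right side: [L]

Both sides have the same dimensions, so the equation is dimensionally consistent.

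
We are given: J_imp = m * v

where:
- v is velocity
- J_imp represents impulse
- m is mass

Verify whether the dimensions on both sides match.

Yes

v (velocity) has dimensions [L T^-1].
J_imp (impulse) has dimensions [L M T^-1].
m (mass) has dimensions [M].

Left side: [L M T^-1]
Right side: [L M T^-1]

Both sides have the same dimensions, so the equation is dimensionally consistent.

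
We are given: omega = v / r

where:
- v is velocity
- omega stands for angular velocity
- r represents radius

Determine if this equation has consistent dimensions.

Yes

v (velocity) has dimensions [L T^-1].
omega (angular velocity) has dimensions [T^-1].
r (radius) has dimensions [L].

Left side: [T^-1]
Right side: [T^-1]

Both sides have the same dimensions, so the equation is dimensionally consistent.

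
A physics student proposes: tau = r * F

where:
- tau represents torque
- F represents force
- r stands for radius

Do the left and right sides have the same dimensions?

Yes

tau (torque) has dimensions [L^2 M T^-2].
F (force) has dimensions [L M T^-2].
r (radius) has dimensions [L].

Left side: [L^2 M T^-2]
Right side: [L^2 M T^-2]

Both sides have the same dimensions, so the equation is dimensionally consistent.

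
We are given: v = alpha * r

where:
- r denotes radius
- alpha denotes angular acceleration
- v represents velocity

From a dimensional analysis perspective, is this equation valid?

No

r (radius) has dimensions [L].
alpha (angular acceleration) has dimensions [T^-2].
v (velocity) has dimensions [L T^-1].

Left side: [L T^-1]
Right side: [L T^-2]

The two sides have different dimensions, so the equation is NOT dimensionally consistent.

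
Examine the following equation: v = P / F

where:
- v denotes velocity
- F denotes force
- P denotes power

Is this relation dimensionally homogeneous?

Yes

v (velocity) has dimensions [L T^-1].
F (force) has dimensions [L M T^-2].
P (power) has dimensions [L^2 M T^-3].

Left side: [L T^-1]
Right side: [L T^-1]

Both sides have the same dimensions, so the equation is dimensionally consistent.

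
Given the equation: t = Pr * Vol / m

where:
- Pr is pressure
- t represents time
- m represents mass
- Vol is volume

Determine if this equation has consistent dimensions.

No

Pr (pressure) has dimensions [L^-1 M T^-2].
t (time) has dimensions [T].
m (mass) has dimensions [M].
Vol (volume) has dimensions [L^3].

Left side: [T]
Right side: [L^2 T^-2]

The two sides have different dimensions, so the equation is NOT dimensionally consistent.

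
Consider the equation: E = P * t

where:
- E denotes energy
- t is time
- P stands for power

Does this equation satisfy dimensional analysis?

Yes

E (energy) has dimensions [L^2 M T^-2].
t (time) has dimensions [T].
P (power) has dimensions [L^2 M T^-3].

Left side: [L^2 M T^-2]
Right side: [L^2 M T^-2]

Both sides have the same dimensions, so the equation is dimensionally consistent.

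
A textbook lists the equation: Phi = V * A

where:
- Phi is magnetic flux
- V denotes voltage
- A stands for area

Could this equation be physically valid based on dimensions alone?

No

Phi (magnetic flux) has dimensions [I^-1 L^2 M T^-2].
V (voltage) has dimensions [I^-1 L^2 M T^-3].
A (area) has dimensions [L^2].

Left side: [I^-1 L^2 M T^-2]
Right side: [I^-1 L^4 M T^-3]

The two sides have different dimensions, so the equation is NOT dimensionally consistent.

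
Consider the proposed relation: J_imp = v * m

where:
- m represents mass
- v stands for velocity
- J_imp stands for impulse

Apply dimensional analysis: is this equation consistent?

Yes

m (mass) has dimensions [M].
v (velocity) has dimensions [L T^-1].
J_imp (impulse) has dimensions [L M T^-1].

Left side: [L M T^-1]
Right side: [L M T^-1]

Both sides have the same dimensions, so the equation is dimensionally consistent.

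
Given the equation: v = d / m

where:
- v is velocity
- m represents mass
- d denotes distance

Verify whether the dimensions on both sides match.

No

v (velocity) has dimensions [L T^-1].
m (mass) has dimensions [M].
d (distance) has dimensions [L].

Left side: [L T^-1]
Right side: [L M^-1]

The two sides have different dimensions, so the equation is NOT dimensionally consistent.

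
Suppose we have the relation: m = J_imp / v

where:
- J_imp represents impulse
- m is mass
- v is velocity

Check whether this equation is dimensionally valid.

Yes

J_imp (impulse) has dimensions [L M T^-1].
m (mass) has dimensions [M].
v (velocity) has dimensions [L T^-1].

Left side: [M]
Right side: [M]

Both sides have the same dimensions, so the equation is dimensionally consistent.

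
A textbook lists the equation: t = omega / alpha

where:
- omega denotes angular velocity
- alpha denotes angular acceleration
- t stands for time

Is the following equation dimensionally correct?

Yes

omega (angular velocity) has dimensions [T^-1].
alpha (angular acceleration) has dimensions [T^-2].
t (time) has dimensions [T].

Left side: [T]
Right side: [T]

Both sides have the same dimensions, so the equation is dimensionally consistent.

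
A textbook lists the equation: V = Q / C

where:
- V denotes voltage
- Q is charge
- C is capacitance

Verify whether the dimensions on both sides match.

Yes

V (voltage) has dimensions [I^-1 L^2 M T^-3].
Q (charge) has dimensions [I T].
C (capacitance) has dimensions [I^2 L^-2 M^-1 T^4].

Left side: [I^-1 L^2 M T^-3]
Right side: [I^-1 L^2 M T^-3]

Both sides have the same dimensions, so the equation is dimensionally consistent.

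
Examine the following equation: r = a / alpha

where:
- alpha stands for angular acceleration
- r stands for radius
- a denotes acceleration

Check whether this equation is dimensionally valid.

Yes

alpha (angular acceleration) has dimensions [T^-2].
r (radius) has dimensions [L].
a (acceleration) has dimensions [L T^-2].

Left side: [L]
Right side: [L]

Both sides have the same dimensions, so the equation is dimensionally consistent.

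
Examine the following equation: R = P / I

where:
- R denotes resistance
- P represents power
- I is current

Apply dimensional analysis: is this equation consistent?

No

R (resistance) has dimensions [I^-2 L^2 M T^-3].
P (power) has dimensions [L^2 M T^-3].
I (current) has dimensions [I].

Left side: [I^-2 L^2 M T^-3]
Right side: [I^-1 L^2 M T^-3]

The two sides have different dimensions, so the equation is NOT dimensionally consistent.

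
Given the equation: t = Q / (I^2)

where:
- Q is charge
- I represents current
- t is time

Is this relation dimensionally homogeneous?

No

Q (charge) has dimensions [I T].
I (current) has dimensions [I].
t (time) has dimensions [T].

Left side: [T]
Right side: [I^-1 T]

The two sides have different dimensions, so the equation is NOT dimensionally consistent.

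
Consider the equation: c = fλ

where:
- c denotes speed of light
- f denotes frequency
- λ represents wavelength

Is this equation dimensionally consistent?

Yes

c (speed of light) has dimensions [L T^-1].
f (frequency) has dimensions [T^-1].
λ (wavelength) has dimensions [L].

Left side: [L T^-1]
Right side: [L T^-1]

Both sides have the same dimensions, so the equation is dimensionally consistent.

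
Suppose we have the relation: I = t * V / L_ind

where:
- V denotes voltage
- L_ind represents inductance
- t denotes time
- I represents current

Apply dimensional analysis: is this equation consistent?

Yes

V (voltage) has dimensions [I^-1 L^2 M T^-3].
L_ind (inductance) has dimensions [I^-2 L^2 M T^-2].
t (time) has dimensions [T].
I (current) has dimensions [I].

Left side: [I]
Right side: [I]

Both sides have the same dimensions, so the equation is dimensionally consistent.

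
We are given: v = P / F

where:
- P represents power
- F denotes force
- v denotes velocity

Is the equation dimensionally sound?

Yes

P (power) has dimensions [L^2 M T^-3].
F (force) has dimensions [L M T^-2].
v (velocity) has dimensions [L T^-1].

Left side: [L T^-1]
Right side: [L T^-1]

Both sides have the same dimensions, so the equation is dimensionally consistent.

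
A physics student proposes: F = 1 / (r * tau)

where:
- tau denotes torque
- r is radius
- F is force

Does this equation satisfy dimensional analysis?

No

tau (torque) has dimensions [L^2 M T^-2].
r (radius) has dimensions [L].
F (force) has dimensions [L M T^-2].

Left side: [L M T^-2]
Right side: [L^-3 M^-1 T^2]

The two sides have different dimensions, so the equation is NOT dimensionally consistent.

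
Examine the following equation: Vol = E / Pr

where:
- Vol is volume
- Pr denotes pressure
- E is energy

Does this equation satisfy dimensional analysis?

Yes

Vol (volume) has dimensions [L^3].
Pr (pressure) has dimensions [L^-1 M T^-2].
E (energy) has dimensions [L^2 M T^-2].

Left side: [L^3]
Right side: [L^3]

Both sides have the same dimensions, so the equation is dimensionally consistent.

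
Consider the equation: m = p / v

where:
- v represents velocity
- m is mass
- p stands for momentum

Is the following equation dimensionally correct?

Yes

v (velocity) has dimensions [L T^-1].
m (mass) has dimensions [M].
p (momentum) has dimensions [L M T^-1].

Left side: [M]
Right side: [M]

Both sides have the same dimensions, so the equation is dimensionally consistent.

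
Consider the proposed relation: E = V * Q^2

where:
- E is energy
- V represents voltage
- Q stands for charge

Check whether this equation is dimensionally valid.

No

E (energy) has dimensions [L^2 M T^-2].
V (voltage) has dimensions [I^-1 L^2 M T^-3].
Q (charge) has dimensions [I T].

Left side: [L^2 M T^-2]
Right side: [I L^2 M T^-1]

The two sides have different dimensions, so the equation is NOT dimensionally consistent.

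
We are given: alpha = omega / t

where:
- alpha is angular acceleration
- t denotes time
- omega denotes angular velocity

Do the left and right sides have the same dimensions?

Yes

alpha (angular acceleration) has dimensions [T^-2].
t (time) has dimensions [T].
omega (angular velocity) has dimensions [T^-1].

Left side: [T^-2]
Right side: [T^-2]

Both sides have the same dimensions, so the equation is dimensionally consistent.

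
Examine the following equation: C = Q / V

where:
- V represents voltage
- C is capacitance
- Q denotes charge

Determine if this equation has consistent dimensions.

Yes

V (voltage) has dimensions [I^-1 L^2 M T^-3].
C (capacitance) has dimensions [I^2 L^-2 M^-1 T^4].
Q (charge) has dimensions [I T].

Left side: [I^2 L^-2 M^-1 T^4]
Right side: [I^2 L^-2 M^-1 T^4]

Both sides have the same dimensions, so the equation is dimensionally consistent.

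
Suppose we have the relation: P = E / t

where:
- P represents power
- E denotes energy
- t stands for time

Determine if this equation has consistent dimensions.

Yes

P (power) has dimensions [L^2 M T^-3].
E (energy) has dimensions [L^2 M T^-2].
t (time) has dimensions [T].

Left side: [L^2 M T^-3]
Right side: [L^2 M T^-3]

Both sides have the same dimensions, so the equation is dimensionally consistent.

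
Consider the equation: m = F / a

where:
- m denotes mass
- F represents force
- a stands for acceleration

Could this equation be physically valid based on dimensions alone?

Yes

m (mass) has dimensions [M].
F (force) has dimensions [L M T^-2].
a (acceleration) has dimensions [L T^-2].

Left side: [M]
Right side: [M]

Both sides have the same dimensions, so the equation is dimensionally consistent.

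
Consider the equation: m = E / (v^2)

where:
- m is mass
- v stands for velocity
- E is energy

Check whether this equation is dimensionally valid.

Yes

m (mass) has dimensions [M].
v (velocity) has dimensions [L T^-1].
E (energy) has dimensions [L^2 M T^-2].

Left side: [M]
Right side: [M]

Both sides have the same dimensions, so the equation is dimensionally consistent.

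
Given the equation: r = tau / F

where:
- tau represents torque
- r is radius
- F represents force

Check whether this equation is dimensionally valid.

Yes

tau (torque) has dimensions [L^2 M T^-2].
r (radius) has dimensions [L].
F (force) has dimensions [L M T^-2].

Left side: [L]
Right side: [L]

Both sides have the same dimensions, so the equation is dimensionally consistent.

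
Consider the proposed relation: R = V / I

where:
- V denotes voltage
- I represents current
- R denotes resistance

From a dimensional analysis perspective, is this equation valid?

Yes

V (voltage) has dimensions [I^-1 L^2 M T^-3].
I (current) has dimensions [I].
R (resistance) has dimensions [I^-2 L^2 M T^-3].

Left side: [I^-2 L^2 M T^-3]
Right side: [I^-2 L^2 M T^-3]

Both sides have the same dimensions, so the equation is dimensionally consistent.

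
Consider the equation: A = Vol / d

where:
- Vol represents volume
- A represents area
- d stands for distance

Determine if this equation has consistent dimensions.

Yes

Vol (volume) has dimensions [L^3].
A (area) has dimensions [L^2].
d (distance) has dimensions [L].

Left side: [L^2]
Right side: [L^2]

Both sides have the same dimensions, so the equation is dimensionally consistent.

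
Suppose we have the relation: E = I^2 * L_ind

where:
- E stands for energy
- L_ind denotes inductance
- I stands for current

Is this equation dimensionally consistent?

Yes

E (energy) has dimensions [L^2 M T^-2].
L_ind (inductance) has dimensions [I^-2 L^2 M T^-2].
I (current) has dimensions [I].

Left side: [L^2 M T^-2]
Right side: [L^2 M T^-2]

Both sides have the same dimensions, so the equation is dimensionally consistent.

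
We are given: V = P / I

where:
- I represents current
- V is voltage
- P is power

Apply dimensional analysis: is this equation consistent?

Yes

I (current) has dimensions [I].
V (voltage) has dimensions [I^-1 L^2 M T^-3].
P (power) has dimensions [L^2 M T^-3].

Left side: [I^-1 L^2 M T^-3]
Right side: [I^-1 L^2 M T^-3]

Both sides have the same dimensions, so the equation is dimensionally consistent.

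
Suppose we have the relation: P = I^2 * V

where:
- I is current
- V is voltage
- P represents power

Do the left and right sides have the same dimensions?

No

I (current) has dimensions [I].
V (voltage) has dimensions [I^-1 L^2 M T^-3].
P (power) has dimensions [L^2 M T^-3].

Left side: [L^2 M T^-3]
Right side: [I L^2 M T^-3]

The two sides have different dimensions, so the equation is NOT dimensionally consistent.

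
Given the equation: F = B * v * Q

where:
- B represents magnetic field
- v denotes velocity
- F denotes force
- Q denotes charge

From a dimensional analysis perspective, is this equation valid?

Yes

B (magnetic field) has dimensions [I^-1 M T^-2].
v (velocity) has dimensions [L T^-1].
F (force) has dimensions [L M T^-2].
Q (charge) has dimensions [I T].

Left side: [L M T^-2]
Right side: [L M T^-2]

Both sides have the same dimensions, so the equation is dimensionally consistent.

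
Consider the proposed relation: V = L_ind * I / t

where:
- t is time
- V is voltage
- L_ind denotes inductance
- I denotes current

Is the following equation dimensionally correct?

Yes

t (time) has dimensions [T].
V (voltage) has dimensions [I^-1 L^2 M T^-3].
L_ind (inductance) has dimensions [I^-2 L^2 M T^-2].
I (current) has dimensions [I].

Left side: [I^-1 L^2 M T^-3]
Right side: [I^-1 L^2 M T^-3]

Both sides have the same dimensions, so the equation is dimensionally consistent.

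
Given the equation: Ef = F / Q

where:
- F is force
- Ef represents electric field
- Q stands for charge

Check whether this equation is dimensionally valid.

Yes

F (force) has dimensions [L M T^-2].
Ef (electric field) has dimensions [I^-1 L M T^-3].
Q (charge) has dimensions [I T].

Left side: [I^-1 L M T^-3]
Right side: [I^-1 L M T^-3]

Both sides have the same dimensions, so the equation is dimensionally consistent.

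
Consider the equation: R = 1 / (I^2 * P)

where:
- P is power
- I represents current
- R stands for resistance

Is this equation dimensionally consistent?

No

P (power) has dimensions [L^2 M T^-3].
I (current) has dimensions [I].
R (resistance) has dimensions [I^-2 L^2 M T^-3].

Left side: [I^-2 L^2 M T^-3]
Right side: [I^-2 L^-2 M^-1 T^3]

The two sides have different dimensions, so the equation is NOT dimensionally consistent.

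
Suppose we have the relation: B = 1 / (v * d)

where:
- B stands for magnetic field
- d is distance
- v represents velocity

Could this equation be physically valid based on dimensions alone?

No

B (magnetic field) has dimensions [I^-1 M T^-2].
d (distance) has dimensions [L].
v (velocity) has dimensions [L T^-1].

Left side: [I^-1 M T^-2]
Right side: [L^-2 T]

The two sides have different dimensions, so the equation is NOT dimensionally consistent.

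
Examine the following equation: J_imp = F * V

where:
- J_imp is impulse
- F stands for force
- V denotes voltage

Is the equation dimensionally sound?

No

J_imp (impulse) has dimensions [L M T^-1].
F (force) has dimensions [L M T^-2].
V (voltage) has dimensions [I^-1 L^2 M T^-3].

Left side: [L M T^-1]
Right side: [I^-1 L^3 M^2 T^-5]

The two sides have different dimensions, so the equation is NOT dimensionally consistent.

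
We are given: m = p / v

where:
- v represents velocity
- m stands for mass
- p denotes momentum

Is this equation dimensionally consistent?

Yes

v (velocity) has dimensions [L T^-1].
m (mass) has dimensions [M].
p (momentum) has dimensions [L M T^-1].

Left side: [M]
Right side: [M]

Both sides have the same dimensions, so the equation is dimensionally consistent.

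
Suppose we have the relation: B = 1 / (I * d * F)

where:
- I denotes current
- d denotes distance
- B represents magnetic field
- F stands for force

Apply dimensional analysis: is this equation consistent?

No

I (current) has dimensions [I].
d (distance) has dimensions [L].
B (magnetic field) has dimensions [I^-1 M T^-2].
F (force) has dimensions [L M T^-2].

Left side: [I^-1 M T^-2]
Right side: [I^-1 L^-2 M^-1 T^2]

The two sides have different dimensions, so the equation is NOT dimensionally consistent.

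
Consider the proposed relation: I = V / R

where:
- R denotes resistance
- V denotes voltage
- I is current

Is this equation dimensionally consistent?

Yes

R (resistance) has dimensions [I^-2 L^2 M T^-3].
V (voltage) has dimensions [I^-1 L^2 M T^-3].
I (current) has dimensions [I].

Left side: [I]
Right side: [I]

Both sides have the same dimensions, so the equation is dimensionally consistent.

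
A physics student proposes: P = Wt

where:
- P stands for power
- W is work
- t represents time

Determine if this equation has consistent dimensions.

No

P (power) has dimensions [L^2 M T^-3].
W (work) has dimensions [L^2 M T^-2].
t (time) has dimensions [T].

Left side: [L^2 M T^-3]
Right side: [L^2 M T^-1]

The two sides have different dimensions, so the equation is NOT dimensionally consistent.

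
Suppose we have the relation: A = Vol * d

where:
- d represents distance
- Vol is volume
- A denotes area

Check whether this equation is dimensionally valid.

No

d (distance) has dimensions [L].
Vol (volume) has dimensions [L^3].
A (area) has dimensions [L^2].

Left side: [L^2]
Right side: [L^4]

The two sides have different dimensions, so the equation is NOT dimensionally consistent.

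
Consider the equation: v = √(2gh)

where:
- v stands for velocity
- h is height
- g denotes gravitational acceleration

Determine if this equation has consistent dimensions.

Yes

v (velocity) has dimensions [L T^-1].
h (height) has dimensions [L].
g (gravitational acceleration) has dimensions [L T^-2].

Left side: [L T^-1]
Right side: [L T^-1]

Both sides have the same dimensions, so the equation is dimensionally consistent.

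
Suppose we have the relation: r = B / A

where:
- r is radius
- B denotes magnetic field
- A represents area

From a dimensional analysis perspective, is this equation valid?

No

r (radius) has dimensions [L].
B (magnetic field) has dimensions [I^-1 M T^-2].
A (area) has dimensions [L^2].

Left side: [L]
Right side: [I^-1 L^-2 M T^-2]

The two sides have different dimensions, so the equation is NOT dimensionally consistent.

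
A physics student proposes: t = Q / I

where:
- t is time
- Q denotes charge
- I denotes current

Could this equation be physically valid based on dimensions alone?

Yes

t (time) has dimensions [T].
Q (charge) has dimensions [I T].
I (current) has dimensions [I].

Left side: [T]
Right side: [T]

Both sides have the same dimensions, so the equation is dimensionally consistent.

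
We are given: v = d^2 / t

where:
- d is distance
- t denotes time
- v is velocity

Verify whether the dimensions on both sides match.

No

d (distance) has dimensions [L].
t (time) has dimensions [T].
v (velocity) has dimensions [L T^-1].

Left side: [L T^-1]
Right side: [L^2 T^-1]

The two sides have different dimensions, so the equation is NOT dimensionally consistent.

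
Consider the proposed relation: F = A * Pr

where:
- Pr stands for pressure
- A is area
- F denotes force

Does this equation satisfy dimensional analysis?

Yes

Pr (pressure) has dimensions [L^-1 M T^-2].
A (area) has dimensions [L^2].
F (force) has dimensions [L M T^-2].

Left side: [L M T^-2]
Right side: [L M T^-2]

Both sides have the same dimensions, so the equation is dimensionally consistent.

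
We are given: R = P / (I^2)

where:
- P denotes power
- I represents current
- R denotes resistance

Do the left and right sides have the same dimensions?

Yes

P (power) has dimensions [L^2 M T^-3].
I (current) has dimensions [I].
R (resistance) has dimensions [I^-2 L^2 M T^-3].

Left side: [I^-2 L^2 M T^-3]
Right side: [I^-2 L^2 M T^-3]

Both sides have the same dimensions, so the equation is dimensionally consistent.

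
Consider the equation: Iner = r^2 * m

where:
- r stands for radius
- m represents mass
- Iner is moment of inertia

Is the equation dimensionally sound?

Yes

r (radius) has dimensions [L].
m (mass) has dimensions [M].
Iner (moment of inertia) has dimensions [L^2 M].

Left side: [L^2 M]
Right side: [L^2 M]

Both sides have the same dimensions, so the equation is dimensionally consistent.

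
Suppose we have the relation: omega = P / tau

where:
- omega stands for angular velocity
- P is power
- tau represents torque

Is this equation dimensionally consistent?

Yes

omega (angular velocity) has dimensions [T^-1].
P (power) has dimensions [L^2 M T^-3].
tau (torque) has dimensions [L^2 M T^-2].

Left side: [T^-1]
Right side: [T^-1]

Both sides have the same dimensions, so the equation is dimensionally consistent.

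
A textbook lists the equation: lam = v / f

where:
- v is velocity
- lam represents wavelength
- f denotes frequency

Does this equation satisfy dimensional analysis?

Yes

v (velocity) has dimensions [L T^-1].
lam (wavelength) has dimensions [L].
f (frequency) has dimensions [T^-1].

Left side: [L]
Right side: [L]

Both sides have the same dimensions, so the equation is dimensionally consistent.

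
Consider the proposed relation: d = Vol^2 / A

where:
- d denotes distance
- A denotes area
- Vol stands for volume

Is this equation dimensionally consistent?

No

d (distance) has dimensions [L].
A (area) has dimensions [L^2].
Vol (volume) has dimensions [L^3].

Left side: [L]
Right side: [L^4]

The two sides have different dimensions, so the equation is NOT dimensionally consistent.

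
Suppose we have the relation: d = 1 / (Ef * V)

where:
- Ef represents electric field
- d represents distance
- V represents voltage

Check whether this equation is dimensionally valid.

No

Ef (electric field) has dimensions [I^-1 L M T^-3].
d (distance) has dimensions [L].
V (voltage) has dimensions [I^-1 L^2 M T^-3].

Left side: [L]
Right side: [I^2 L^-3 M^-2 T^6]

The two sides have different dimensions, so the equation is NOT dimensionally consistent.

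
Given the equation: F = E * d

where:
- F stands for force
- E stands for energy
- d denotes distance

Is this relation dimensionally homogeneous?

No

F (force) has dimensions [L M T^-2].
E (energy) has dimensions [L^2 M T^-2].
d (distance) has dimensions [L].

Left side: [L M T^-2]
Right side: [L^3 M T^-2]

The two sides have different dimensions, so the equation is NOT dimensionally consistent.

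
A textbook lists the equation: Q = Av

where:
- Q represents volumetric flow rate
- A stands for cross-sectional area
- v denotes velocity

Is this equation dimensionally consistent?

Yes

Q (volumetric flow rate) has dimensions [L^3 T^-1].
A (cross-sectional area) has dimensions [L^2].
v (velocity) has dimensions [L T^-1].

Left side: [L^3 T^-1]
Right side: [L^3 T^-1]

Both sides have the same dimensions, so the equation is dimensionally consistent.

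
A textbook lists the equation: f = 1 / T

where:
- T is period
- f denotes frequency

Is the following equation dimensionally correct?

Yes

T (period) has dimensions [T].
f (frequency) has dimensions [T^-1].

Left side: [T^-1]
Right side: [T^-1]

Both sides have the same dimensions, so the equation is dimensionally consistent.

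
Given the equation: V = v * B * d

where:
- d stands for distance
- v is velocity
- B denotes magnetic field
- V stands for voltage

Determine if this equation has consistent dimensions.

Yes

d (distance) has dimensions [L].
v (velocity) has dimensions [L T^-1].
B (magnetic field) has dimensions [I^-1 M T^-2].
V (voltage) has dimensions [I^-1 L^2 M T^-3].

Left side: [I^-1 L^2 M T^-3]
Right side: [I^-1 L^2 M T^-3]

Both sides have the same dimensions, so the equation is dimensionally consistent.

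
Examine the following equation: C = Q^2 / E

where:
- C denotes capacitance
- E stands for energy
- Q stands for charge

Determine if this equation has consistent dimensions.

Yes

C (capacitance) has dimensions [I^2 L^-2 M^-1 T^4].
E (energy) has dimensions [L^2 M T^-2].
Q (charge) has dimensions [I T].

Left side: [I^2 L^-2 M^-1 T^4]
Right side: [I^2 L^-2 M^-1 T^4]

Both sides have the same dimensions, so the equation is dimensionally consistent.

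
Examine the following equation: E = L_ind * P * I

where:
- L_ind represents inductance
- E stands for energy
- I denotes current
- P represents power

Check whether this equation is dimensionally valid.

No

L_ind (inductance) has dimensions [I^-2 L^2 M T^-2].
E (energy) has dimensions [L^2 M T^-2].
I (current) has dimensions [I].
P (power) has dimensions [L^2 M T^-3].

Left side: [L^2 M T^-2]
Right side: [I^-1 L^4 M^2 T^-5]

The two sides have different dimensions, so the equation is NOT dimensionally consistent.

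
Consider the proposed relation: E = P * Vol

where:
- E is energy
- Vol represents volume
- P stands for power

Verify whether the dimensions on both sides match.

No

E (energy) has dimensions [L^2 M T^-2].
Vol (volume) has dimensions [L^3].
P (power) has dimensions [L^2 M T^-3].

Left side: [L^2 M T^-2]
Right side: [L^5 M T^-3]

The two sides have different dimensions, so the equation is NOT dimensionally consistent.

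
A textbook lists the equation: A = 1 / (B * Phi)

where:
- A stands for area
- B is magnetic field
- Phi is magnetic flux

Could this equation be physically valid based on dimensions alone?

No

A (area) has dimensions [L^2].
B (magnetic field) has dimensions [I^-1 M T^-2].
Phi (magnetic flux) has dimensions [I^-1 L^2 M T^-2].

Left side: [L^2]
Right side: [I^2 L^-2 M^-2 T^4]

The two sides have different dimensions, so the equation is NOT dimensionally consistent.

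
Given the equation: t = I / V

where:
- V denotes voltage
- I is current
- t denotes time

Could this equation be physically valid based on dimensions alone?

No

V (voltage) has dimensions [I^-1 L^2 M T^-3].
I (current) has dimensions [I].
t (time) has dimensions [T].

Left side: [T]
Right side: [I^2 L^-2 M^-1 T^3]

The two sides have different dimensions, so the equation is NOT dimensionally consistent.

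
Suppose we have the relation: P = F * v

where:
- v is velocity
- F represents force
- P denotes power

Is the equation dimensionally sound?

Yes

v (velocity) has dimensions [L T^-1].
F (force) has dimensions [L M T^-2].
P (power) has dimensions [L^2 M T^-3].

Left side: [L^2 M T^-3]
Right side: [L^2 M T^-3]

Both sides have the same dimensions, so the equation is dimensionally consistent.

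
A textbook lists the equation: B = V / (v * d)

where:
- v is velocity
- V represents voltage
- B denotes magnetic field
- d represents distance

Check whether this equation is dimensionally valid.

Yes

v (velocity) has dimensions [L T^-1].
V (voltage) has dimensions [I^-1 L^2 M T^-3].
B (magnetic field) has dimensions [I^-1 M T^-2].
d (distance) has dimensions [L].

Left side: [I^-1 M T^-2]
Right side: [I^-1 M T^-2]

Both sides have the same dimensions, so the equation is dimensionally consistent.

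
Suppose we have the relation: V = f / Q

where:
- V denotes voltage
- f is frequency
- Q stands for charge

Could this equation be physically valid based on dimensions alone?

No

V (voltage) has dimensions [I^-1 L^2 M T^-3].
f (frequency) has dimensions [T^-1].
Q (charge) has dimensions [I T].

Left side: [I^-1 L^2 M T^-3]
Right side: [I^-1 T^-2]

The two sides have different dimensions, so the equation is NOT dimensionally consistent.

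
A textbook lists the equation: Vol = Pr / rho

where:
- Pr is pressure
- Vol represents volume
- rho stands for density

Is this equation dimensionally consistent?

No

Pr (pressure) has dimensions [L^-1 M T^-2].
Vol (volume) has dimensions [L^3].
rho (density) has dimensions [L^-3 M].

Left side: [L^3]
Right side: [L^2 T^-2]

The two sides have different dimensions, so the equation is NOT dimensionally consistent.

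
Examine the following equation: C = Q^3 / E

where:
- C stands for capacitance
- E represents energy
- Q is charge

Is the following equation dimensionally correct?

No

C (capacitance) has dimensions [I^2 L^-2 M^-1 T^4].
E (energy) has dimensions [L^2 M T^-2].
Q (charge) has dimensions [I T].

Left side: [I^2 L^-2 M^-1 T^4]
Right side: [I^3 L^-2 M^-1 T^5]

The two sides have different dimensions, so the equation is NOT dimensionally consistent.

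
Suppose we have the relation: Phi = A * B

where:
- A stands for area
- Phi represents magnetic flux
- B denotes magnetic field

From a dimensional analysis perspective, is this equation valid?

Yes

A (area) has dimensions [L^2].
Phi (magnetic flux) has dimensions [I^-1 L^2 M T^-2].
B (magnetic field) has dimensions [I^-1 M T^-2].

Left side: [I^-1 L^2 M T^-2]
Right side: [I^-1 L^2 M T^-2]

Both sides have the same dimensions, so the equation is dimensionally consistent.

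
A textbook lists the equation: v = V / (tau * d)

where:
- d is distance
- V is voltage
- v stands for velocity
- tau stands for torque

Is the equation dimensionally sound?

No

d (distance) has dimensions [L].
V (voltage) has dimensions [I^-1 L^2 M T^-3].
v (velocity) has dimensions [L T^-1].
tau (torque) has dimensions [L^2 M T^-2].

Left side: [L T^-1]
Right side: [I^-1 L^-1 T^-1]

The two sides have different dimensions, so the equation is NOT dimensionally consistent.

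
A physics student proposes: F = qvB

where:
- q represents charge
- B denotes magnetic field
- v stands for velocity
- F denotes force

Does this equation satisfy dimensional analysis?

Yes

q (charge) has dimensions [I T].
B (magnetic field) has dimensions [I^-1 M T^-2].
v (velocity) has dimensions [L T^-1].
F (force) has dimensions [L M T^-2].

Left side: [L M T^-2]
Right side: [L M T^-2]

Both sides have the same dimensions, so the equation is dimensionally consistent.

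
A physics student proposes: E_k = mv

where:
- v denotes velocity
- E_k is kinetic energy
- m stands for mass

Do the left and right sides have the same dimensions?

No

v (velocity) has dimensions [L T^-1].
E_k (kinetic energy) has dimensions [L^2 M T^-2].
m (mass) has dimensions [M].

Left side: [L^2 M T^-2]
Right side: [L M T^-1]

The two sides have different dimensions, so the equation is NOT dimensionally consistent.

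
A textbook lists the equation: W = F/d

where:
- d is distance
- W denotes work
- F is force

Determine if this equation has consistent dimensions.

No

d (distance) has dimensions [L].
W (work) has dimensions [L^2 M T^-2].
F (force) has dimensions [L M T^-2].

Left side: [L^2 M T^-2]
Right side: [M T^-2]

The two sides have different dimensions, so the equation is NOT dimensionally consistent.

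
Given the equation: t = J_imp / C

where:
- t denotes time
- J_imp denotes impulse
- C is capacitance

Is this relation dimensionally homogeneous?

No

t (time) has dimensions [T].
J_imp (impulse) has dimensions [L M T^-1].
C (capacitance) has dimensions [I^2 L^-2 M^-1 T^4].

Left side: [T]
Right side: [I^-2 L^3 M^2 T^-5]

The two sides have different dimensions, so the equation is NOT dimensionally consistent.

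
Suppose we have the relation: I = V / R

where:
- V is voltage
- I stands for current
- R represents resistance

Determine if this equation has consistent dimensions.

Yes

V (voltage) has dimensions [I^-1 L^2 M T^-3].
I (current) has dimensions [I].
R (resistance) has dimensions [I^-2 L^2 M T^-3].

Left side: [I]
Right side: [I]

Both sides have the same dimensions, so the equation is dimensionally consistent.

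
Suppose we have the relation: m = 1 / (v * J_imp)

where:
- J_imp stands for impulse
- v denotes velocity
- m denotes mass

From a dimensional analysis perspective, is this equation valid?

No

J_imp (impulse) has dimensions [L M T^-1].
v (velocity) has dimensions [L T^-1].
m (mass) has dimensions [M].

Left side: [M]
Right side: [L^-2 M^-1 T^2]

The two sides have different dimensions, so the equation is NOT dimensionally consistent.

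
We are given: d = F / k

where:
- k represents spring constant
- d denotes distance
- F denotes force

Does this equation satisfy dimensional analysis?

Yes

k (spring constant) has dimensions [M T^-2].
d (distance) has dimensions [L].
F (force) has dimensions [L M T^-2].

Left side: [L]
Right side: [L]

Both sides have the same dimensions, so the equation is dimensionally consistent.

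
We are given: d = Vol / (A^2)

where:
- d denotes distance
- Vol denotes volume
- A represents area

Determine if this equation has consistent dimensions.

No

d (distance) has dimensions [L].
Vol (volume) has dimensions [L^3].
A (area) has dimensions [L^2].

Left side: [L]
Right side: [L^-1]

The two sides have different dimensions, so the equation is NOT dimensionally consistent.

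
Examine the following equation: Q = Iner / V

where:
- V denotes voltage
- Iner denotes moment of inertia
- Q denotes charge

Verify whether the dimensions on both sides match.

No

V (voltage) has dimensions [I^-1 L^2 M T^-3].
Iner (moment of inertia) has dimensions [L^2 M].
Q (charge) has dimensions [I T].

Left side: [I T]
Right side: [I T^3]

The two sides have different dimensions, so the equation is NOT dimensionally consistent.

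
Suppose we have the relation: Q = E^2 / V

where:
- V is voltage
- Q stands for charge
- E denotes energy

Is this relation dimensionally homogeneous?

No

V (voltage) has dimensions [I^-1 L^2 M T^-3].
Q (charge) has dimensions [I T].
E (energy) has dimensions [L^2 M T^-2].

Left side: [I T]
Right side: [I L^2 M T^-1]

The two sides have different dimensions, so the equation is NOT dimensionally consistent.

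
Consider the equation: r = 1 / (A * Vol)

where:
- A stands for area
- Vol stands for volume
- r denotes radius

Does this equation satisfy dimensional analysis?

No

A (area) has dimensions [L^2].
Vol (volume) has dimensions [L^3].
r (radius) has dimensions [L].

Left side: [L]
Right side: [L^-5]

The two sides have different dimensions, so the equation is NOT dimensionally consistent.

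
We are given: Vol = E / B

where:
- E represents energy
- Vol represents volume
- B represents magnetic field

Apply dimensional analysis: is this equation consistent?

No

E (energy) has dimensions [L^2 M T^-2].
Vol (volume) has dimensions [L^3].
B (magnetic field) has dimensions [I^-1 M T^-2].

Left side: [L^3]
Right side: [I L^2]

The two sides have different dimensions, so the equation is NOT dimensionally consistent.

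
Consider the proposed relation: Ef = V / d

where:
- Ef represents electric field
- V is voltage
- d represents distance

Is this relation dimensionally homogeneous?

Yes

Ef (electric field) has dimensions [I^-1 L M T^-3].
V (voltage) has dimensions [I^-1 L^2 M T^-3].
d (distance) has dimensions [L].

Left side: [I^-1 L M T^-3]
Right side: [I^-1 L M T^-3]

Both sides have the same dimensions, so the equation is dimensionally consistent.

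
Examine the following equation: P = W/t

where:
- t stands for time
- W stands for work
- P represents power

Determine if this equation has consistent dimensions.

Yes

t (time) has dimensions [T].
W (work) has dimensions [L^2 M T^-2].
P (power) has dimensions [L^2 M T^-3].

Left side: [L^2 M T^-3]
Right side: [L^2 M T^-3]

Both sides have the same dimensions, so the equation is dimensionally consistent.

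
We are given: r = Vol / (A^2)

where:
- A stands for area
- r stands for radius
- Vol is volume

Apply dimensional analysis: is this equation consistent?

No

A (area) has dimensions [L^2].
r (radius) has dimensions [L].
Vol (volume) has dimensions [L^3].

Left side: [L]
Right side: [L^-1]

The two sides have different dimensions, so the equation is NOT dimensionally consistent.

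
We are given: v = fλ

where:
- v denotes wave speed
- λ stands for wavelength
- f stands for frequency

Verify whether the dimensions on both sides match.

Yes

v (wave speed) has dimensions [L T^-1].
λ (wavelength) has dimensions [L].
f (frequency) has dimensions [T^-1].

Left side: [L T^-1]
Right side: [L T^-1]

Both sides have the same dimensions, so the equation is dimensionally consistent.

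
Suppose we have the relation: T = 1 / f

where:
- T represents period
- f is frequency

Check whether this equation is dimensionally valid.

Yes

T (period) has dimensions [T].
f (frequency) has dimensions [T^-1].

Left side: [T]
Right side: [T]

Both sides have the same dimensions, so the equation is dimensionally consistent.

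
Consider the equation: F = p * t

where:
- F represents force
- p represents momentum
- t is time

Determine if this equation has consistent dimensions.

No

F (force) has dimensions [L M T^-2].
p (momentum) has dimensions [L M T^-1].
t (time) has dimensions [T].

Left side: [L M T^-2]
Right side: [L M]

The two sides have different dimensions, so the equation is NOT dimensionally consistent.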